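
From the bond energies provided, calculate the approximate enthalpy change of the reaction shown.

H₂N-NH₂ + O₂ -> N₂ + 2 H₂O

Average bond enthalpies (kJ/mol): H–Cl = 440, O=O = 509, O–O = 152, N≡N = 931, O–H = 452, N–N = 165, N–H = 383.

Bonds broken (reactants):
  N–H: 4 × 383 = 1532
  N–N: 1 × 165 = 165
  O=O: 1 × 509 = 509
  Σ(broken) = 2206 kJ
Bonds formed (products):
  N≡N: 1 × 931 = 931
  O–H: 4 × 452 = 1808
  Σ(formed) = 2739 kJ
ΔH = Σ(broken) − Σ(formed) = 2206 − 2739 = −533 kJ

ΔH ≈ −533 kJ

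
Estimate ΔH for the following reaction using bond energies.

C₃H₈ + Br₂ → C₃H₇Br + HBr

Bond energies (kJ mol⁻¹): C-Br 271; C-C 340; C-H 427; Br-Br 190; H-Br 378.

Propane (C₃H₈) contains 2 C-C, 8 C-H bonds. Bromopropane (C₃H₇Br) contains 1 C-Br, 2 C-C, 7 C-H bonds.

ΔH ≈ −32 kJ

Bonds broken (reactants):
  Br-Br: 1 × 190 = 190
  C-C: 2 × 340 = 680
  C-H: 8 × 427 = 3416
  Σ(broken) = 4286 kJ
Bonds formed (products):
  C-Br: 1 × 271 = 271
  C-C: 2 × 340 = 680
  C-H: 7 × 427 = 2989
  H-Br: 1 × 378 = 378
  Σ(formed) = 4318 kJ
ΔH = Σ(broken) − Σ(formed) = 4286 − 4318 = −32 kJ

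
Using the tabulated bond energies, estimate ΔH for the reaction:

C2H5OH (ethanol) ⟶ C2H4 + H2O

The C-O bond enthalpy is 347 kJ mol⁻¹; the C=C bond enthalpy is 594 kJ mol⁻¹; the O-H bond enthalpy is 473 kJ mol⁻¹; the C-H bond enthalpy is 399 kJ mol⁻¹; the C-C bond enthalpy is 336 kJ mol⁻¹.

Bonds broken (reactants):
  C-C: 1 × 336 = 336
  C-H: 5 × 399 = 1995
  C-O: 1 × 347 = 347
  O-H: 1 × 473 = 473
  Σ(broken) = 3151 kJ
Bonds formed (products):
  C-H: 4 × 399 = 1596
  C=C: 1 × 594 = 594
  O-H: 2 × 473 = 946
  Σ(formed) = 3136 kJ
ΔH = Σ(broken) − Σ(formed) = 3151 − 3136 = +15 kJ

ΔH ≈ +15 kJ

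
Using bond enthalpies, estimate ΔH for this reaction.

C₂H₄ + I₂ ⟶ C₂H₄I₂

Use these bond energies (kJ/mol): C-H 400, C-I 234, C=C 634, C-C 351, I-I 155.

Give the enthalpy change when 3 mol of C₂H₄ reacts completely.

ΔH = −90 kJ

Bonds broken (reactants):
  C-H: 4 × 400 = 1600
  C=C: 1 × 634 = 634
  I-I: 1 × 155 = 155
  Σ(broken) = 2389 kJ
Bonds formed (products):
  C-C: 1 × 351 = 351
  C-H: 4 × 400 = 1600
  C-I: 2 × 234 = 468
  Σ(formed) = 2419 kJ
ΔH = Σ(broken) − Σ(formed) = 2389 − 2419 = −30 kJ
For 3× the reaction as written: 3 × (−30) = −90 kJ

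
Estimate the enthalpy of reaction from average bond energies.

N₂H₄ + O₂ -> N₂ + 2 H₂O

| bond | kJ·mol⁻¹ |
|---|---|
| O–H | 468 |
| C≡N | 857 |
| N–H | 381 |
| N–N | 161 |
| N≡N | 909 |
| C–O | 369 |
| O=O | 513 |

Bonds broken (reactants):
  N–H: 4 × 381 = 1524
  N–N: 1 × 161 = 161
  O=O: 1 × 513 = 513
  Σ(broken) = 2198 kJ
Bonds formed (products):
  N≡N: 1 × 909 = 909
  O–H: 4 × 468 = 1872
  Σ(formed) = 2781 kJ
ΔH = Σ(broken) − Σ(formed) = 2198 − 2781 = −583 kJ

ΔH ≈ −583 kJ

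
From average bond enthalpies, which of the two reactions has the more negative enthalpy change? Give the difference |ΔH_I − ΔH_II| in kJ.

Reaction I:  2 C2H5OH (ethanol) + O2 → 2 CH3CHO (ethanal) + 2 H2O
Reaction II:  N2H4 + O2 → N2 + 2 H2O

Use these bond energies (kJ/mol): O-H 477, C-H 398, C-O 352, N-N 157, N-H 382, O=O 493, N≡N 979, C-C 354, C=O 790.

Reaction I:
  Bonds broken (reactants):
    C-C: 2 × 354 = 708
    C-H: 10 × 398 = 3980
    C-O: 2 × 352 = 704
    O-H: 2 × 477 = 954
    O=O: 1 × 493 = 493
    Σ(broken) = 6839 kJ
  Bonds formed (products):
    C-C: 2 × 354 = 708
    C-H: 8 × 398 = 3184
    C=O: 2 × 790 = 1580
    O-H: 4 × 477 = 1908
    Σ(formed) = 7380 kJ
  ΔH_I = 6839 − 7380 = −541 kJ
Reaction II:
  Bonds broken (reactants):
    N-H: 4 × 382 = 1528
    N-N: 1 × 157 = 157
    O=O: 1 × 493 = 493
    Σ(broken) = 2178 kJ
  Bonds formed (products):
    N≡N: 1 × 979 = 979
    O-H: 4 × 477 = 1908
    Σ(formed) = 2887 kJ
  ΔH_II = 2178 − 2887 = −709 kJ
ΔH_I − ΔH_II = +168 kJ, so reaction II has the more negative ΔH; |ΔH_I − ΔH_II| = 168 kJ.

Reaction II, by 168 kJ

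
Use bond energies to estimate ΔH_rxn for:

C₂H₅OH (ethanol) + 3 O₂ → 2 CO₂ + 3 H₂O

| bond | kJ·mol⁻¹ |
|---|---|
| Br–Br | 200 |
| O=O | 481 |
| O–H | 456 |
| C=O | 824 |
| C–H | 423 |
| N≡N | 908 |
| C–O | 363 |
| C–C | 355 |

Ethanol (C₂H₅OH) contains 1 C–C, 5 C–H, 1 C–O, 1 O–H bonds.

Bonds broken (reactants):
  C–C: 1 × 355 = 355
  C–H: 5 × 423 = 2115
  C–O: 1 × 363 = 363
  O–H: 1 × 456 = 456
  O=O: 3 × 481 = 1443
  Σ(broken) = 4732 kJ
Bonds formed (products):
  C=O: 4 × 824 = 3296
  O–H: 6 × 456 = 2736
  Σ(formed) = 6032 kJ
ΔH = Σ(broken) − Σ(formed) = 4732 − 6032 = −1300 kJ

ΔH ≈ −1300 kJ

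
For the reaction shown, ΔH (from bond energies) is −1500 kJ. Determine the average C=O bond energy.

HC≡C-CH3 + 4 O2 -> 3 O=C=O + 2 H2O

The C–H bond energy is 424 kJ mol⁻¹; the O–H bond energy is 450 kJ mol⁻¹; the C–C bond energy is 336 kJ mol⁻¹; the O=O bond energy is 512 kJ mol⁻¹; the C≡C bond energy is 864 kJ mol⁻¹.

Let D be the C=O bond energy.
Σ(broken) = 1×864 + 1×336 + 4×424 + 4×512 = 4944
Σ(formed) = 6×D + 4×450 = 1800 + 6D
ΔH = Σ(broken) − Σ(formed) = (4944) − (1800 + 6D) = +3144 − 6D
Setting this equal to −1500 kJ gives 6D = 4644, so D = 774 kJ/mol.

D(C=O) ≈ 774 kJ/mol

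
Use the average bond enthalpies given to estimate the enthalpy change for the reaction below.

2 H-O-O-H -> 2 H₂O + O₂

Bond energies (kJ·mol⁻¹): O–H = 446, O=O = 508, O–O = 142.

ΔH ≈ −224 kJ

Bonds broken (reactants):
  O–H: 4 × 446 = 1784
  O–O: 2 × 142 = 284
  Σ(broken) = 2068 kJ
Bonds formed (products):
  O–H: 4 × 446 = 1784
  O=O: 1 × 508 = 508
  Σ(formed) = 2292 kJ
ΔH = Σ(broken) − Σ(formed) = 2068 − 2292 = −224 kJ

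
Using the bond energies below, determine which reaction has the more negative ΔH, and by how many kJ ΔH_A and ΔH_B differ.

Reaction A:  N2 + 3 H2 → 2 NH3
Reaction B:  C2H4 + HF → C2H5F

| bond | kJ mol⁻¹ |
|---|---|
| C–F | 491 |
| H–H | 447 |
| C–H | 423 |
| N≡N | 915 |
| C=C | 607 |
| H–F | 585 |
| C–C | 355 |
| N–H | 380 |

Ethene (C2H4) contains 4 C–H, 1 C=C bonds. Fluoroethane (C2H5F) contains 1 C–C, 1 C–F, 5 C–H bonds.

Reaction B, by 53 kJ

Reaction A:
  Bonds broken (reactants):
    H–H: 3 × 447 = 1341
    N≡N: 1 × 915 = 915
    Σ(broken) = 2256 kJ
  Bonds formed (products):
    N–H: 6 × 380 = 2280
    Σ(formed) = 2280 kJ
  ΔH_A = 2256 − 2280 = −24 kJ
Reaction B:
  Bonds broken (reactants):
    C–H: 4 × 423 = 1692
    C=C: 1 × 607 = 607
    H–F: 1 × 585 = 585
    Σ(broken) = 2884 kJ
  Bonds formed (products):
    C–C: 1 × 355 = 355
    C–F: 1 × 491 = 491
    C–H: 5 × 423 = 2115
    Σ(formed) = 2961 kJ
  ΔH_B = 2884 − 2961 = −77 kJ
ΔH_A − ΔH_B = +53 kJ, so reaction B has the more negative ΔH; |ΔH_A − ΔH_B| = 53 kJ.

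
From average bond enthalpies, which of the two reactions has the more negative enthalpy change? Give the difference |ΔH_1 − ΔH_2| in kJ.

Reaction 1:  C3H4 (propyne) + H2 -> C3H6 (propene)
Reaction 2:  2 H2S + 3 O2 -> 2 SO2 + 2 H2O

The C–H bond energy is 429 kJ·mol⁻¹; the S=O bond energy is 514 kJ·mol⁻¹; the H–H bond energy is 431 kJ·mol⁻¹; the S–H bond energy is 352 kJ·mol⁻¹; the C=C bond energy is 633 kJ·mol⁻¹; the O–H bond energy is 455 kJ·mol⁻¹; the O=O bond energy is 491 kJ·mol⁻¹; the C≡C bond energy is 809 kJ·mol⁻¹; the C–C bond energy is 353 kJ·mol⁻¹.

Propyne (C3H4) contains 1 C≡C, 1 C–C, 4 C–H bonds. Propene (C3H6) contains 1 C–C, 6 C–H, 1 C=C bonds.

Reaction 1:
  Bonds broken (reactants):
    C≡C: 1 × 809 = 809
    C–C: 1 × 353 = 353
    C–H: 4 × 429 = 1716
    H–H: 1 × 431 = 431
    Σ(broken) = 3309 kJ
  Bonds formed (products):
    C–C: 1 × 353 = 353
    C–H: 6 × 429 = 2574
    C=C: 1 × 633 = 633
    Σ(formed) = 3560 kJ
  ΔH_1 = 3309 − 3560 = −251 kJ
Reaction 2:
  Bonds broken (reactants):
    O=O: 3 × 491 = 1473
    S–H: 4 × 352 = 1408
    Σ(broken) = 2881 kJ
  Bonds formed (products):
    O–H: 4 × 455 = 1820
    S=O: 4 × 514 = 2056
    Σ(formed) = 3876 kJ
  ΔH_2 = 2881 − 3876 = −995 kJ
ΔH_1 − ΔH_2 = +744 kJ, so reaction 2 has the more negative ΔH; |ΔH_1 − ΔH_2| = 744 kJ.

Reaction 2, by 744 kJ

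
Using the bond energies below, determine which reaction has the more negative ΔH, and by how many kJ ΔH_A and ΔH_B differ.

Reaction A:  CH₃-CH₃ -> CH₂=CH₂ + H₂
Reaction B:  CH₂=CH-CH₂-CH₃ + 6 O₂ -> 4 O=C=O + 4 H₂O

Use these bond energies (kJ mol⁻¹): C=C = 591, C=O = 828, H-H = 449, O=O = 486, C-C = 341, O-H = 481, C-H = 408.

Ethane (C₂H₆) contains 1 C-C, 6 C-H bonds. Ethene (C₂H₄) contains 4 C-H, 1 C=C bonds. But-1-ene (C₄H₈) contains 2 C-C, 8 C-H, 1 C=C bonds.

Reaction B, by 3136 kJ

Reaction A:
  Bonds broken (reactants):
    C-C: 1 × 341 = 341
    C-H: 6 × 408 = 2448
    Σ(broken) = 2789 kJ
  Bonds formed (products):
    C-H: 4 × 408 = 1632
    C=C: 1 × 591 = 591
    H-H: 1 × 449 = 449
    Σ(formed) = 2672 kJ
  ΔH_A = 2789 − 2672 = +117 kJ
Reaction B:
  Bonds broken (reactants):
    C-C: 2 × 341 = 682
    C-H: 8 × 408 = 3264
    C=C: 1 × 591 = 591
    O=O: 6 × 486 = 2916
    Σ(broken) = 7453 kJ
  Bonds formed (products):
    C=O: 8 × 828 = 6624
    O-H: 8 × 481 = 3848
    Σ(formed) = 10472 kJ
  ΔH_B = 7453 − 10472 = −3019 kJ
ΔH_A − ΔH_B = +3136 kJ, so reaction B has the more negative ΔH; |ΔH_A − ΔH_B| = 3136 kJ.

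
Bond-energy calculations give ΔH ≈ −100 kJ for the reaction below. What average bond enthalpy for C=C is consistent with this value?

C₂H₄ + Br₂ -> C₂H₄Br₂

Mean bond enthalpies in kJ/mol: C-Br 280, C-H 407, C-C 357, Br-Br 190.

D(C=C) ≈ 627 kJ/mol

Let D be the C=C bond energy.
Σ(broken) = 1×190 + 4×407 + 1×D = 1818 + D
Σ(formed) = 2×280 + 1×357 + 4×407 = 2545
ΔH = Σ(broken) − Σ(formed) = (1818 + D) − (2545) = −727 + D
Setting this equal to −100 kJ gives D = 627 kJ/mol.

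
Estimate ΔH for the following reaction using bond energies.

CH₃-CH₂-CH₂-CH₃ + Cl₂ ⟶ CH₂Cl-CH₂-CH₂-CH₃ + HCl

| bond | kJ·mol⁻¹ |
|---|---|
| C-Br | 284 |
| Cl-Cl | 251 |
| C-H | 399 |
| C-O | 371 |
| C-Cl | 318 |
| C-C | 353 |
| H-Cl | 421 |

ΔH ≈ −89 kJ

Bonds broken (reactants):
  C-C: 3 × 353 = 1059
  C-H: 10 × 399 = 3990
  Cl-Cl: 1 × 251 = 251
  Σ(broken) = 5300 kJ
Bonds formed (products):
  C-C: 3 × 353 = 1059
  C-Cl: 1 × 318 = 318
  C-H: 9 × 399 = 3591
  H-Cl: 1 × 421 = 421
  Σ(formed) = 5389 kJ
ΔH = Σ(broken) − Σ(formed) = 5300 − 5389 = −89 kJ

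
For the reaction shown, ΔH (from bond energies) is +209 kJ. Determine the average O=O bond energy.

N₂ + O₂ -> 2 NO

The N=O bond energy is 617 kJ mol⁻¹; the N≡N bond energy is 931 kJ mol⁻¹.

D(O=O) ≈ 512 kJ/mol

Let D be the O=O bond energy.
Σ(broken) = 1×931 + 1×D = 931 + D
Σ(formed) = 2×617 = 1234
ΔH = Σ(broken) − Σ(formed) = (931 + D) − (1234) = −303 + D
Setting this equal to +209 kJ gives D = 512 kJ/mol.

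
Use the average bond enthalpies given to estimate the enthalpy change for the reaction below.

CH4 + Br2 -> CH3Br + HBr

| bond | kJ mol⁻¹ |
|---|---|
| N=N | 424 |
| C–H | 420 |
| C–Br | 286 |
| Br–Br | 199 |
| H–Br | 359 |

ΔH ≈ −26 kJ

Bonds broken (reactants):
  Br–Br: 1 × 199 = 199
  C–H: 4 × 420 = 1680
  Σ(broken) = 1879 kJ
Bonds formed (products):
  C–Br: 1 × 286 = 286
  C–H: 3 × 420 = 1260
  H–Br: 1 × 359 = 359
  Σ(formed) = 1905 kJ
ΔH = Σ(broken) − Σ(formed) = 1879 − 1905 = −26 kJ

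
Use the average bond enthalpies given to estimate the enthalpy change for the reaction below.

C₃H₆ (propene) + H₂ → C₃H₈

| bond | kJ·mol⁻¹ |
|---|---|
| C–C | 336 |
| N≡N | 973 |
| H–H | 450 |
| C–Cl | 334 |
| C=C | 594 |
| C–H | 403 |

Bonds broken (reactants):
  C–C: 1 × 336 = 336
  C–H: 6 × 403 = 2418
  C=C: 1 × 594 = 594
  H–H: 1 × 450 = 450
  Σ(broken) = 3798 kJ
Bonds formed (products):
  C–C: 2 × 336 = 672
  C–H: 8 × 403 = 3224
  Σ(formed) = 3896 kJ
ΔH = Σ(broken) − Σ(formed) = 3798 − 3896 = −98 kJ

ΔH ≈ −98 kJ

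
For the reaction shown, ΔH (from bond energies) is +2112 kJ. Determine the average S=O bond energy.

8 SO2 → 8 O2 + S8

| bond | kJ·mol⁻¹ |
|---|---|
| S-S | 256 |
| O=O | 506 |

Let D be the S=O bond energy.
Σ(broken) = 16×D = 16D
Σ(formed) = 8×506 + 8×256 = 6096
ΔH = Σ(broken) − Σ(formed) = (16D) − (6096) = −6096 + 16D
Setting this equal to +2112 kJ gives 16D = 8208, so D = 513 kJ/mol.

D(S=O) ≈ 513 kJ/mol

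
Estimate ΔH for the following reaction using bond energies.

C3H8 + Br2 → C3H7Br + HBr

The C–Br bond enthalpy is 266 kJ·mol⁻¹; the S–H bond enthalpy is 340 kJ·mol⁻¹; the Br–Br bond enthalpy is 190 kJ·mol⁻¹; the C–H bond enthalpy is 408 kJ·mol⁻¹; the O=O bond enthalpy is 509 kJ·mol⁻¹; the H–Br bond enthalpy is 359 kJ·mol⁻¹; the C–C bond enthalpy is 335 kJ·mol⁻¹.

Bonds broken (reactants):
  Br–Br: 1 × 190 = 190
  C–C: 2 × 335 = 670
  C–H: 8 × 408 = 3264
  Σ(broken) = 4124 kJ
Bonds formed (products):
  C–Br: 1 × 266 = 266
  C–C: 2 × 335 = 670
  C–H: 7 × 408 = 2856
  H–Br: 1 × 359 = 359
  Σ(formed) = 4151 kJ
ΔH = Σ(broken) − Σ(formed) = 4124 − 4151 = −27 kJ

ΔH ≈ −27 kJ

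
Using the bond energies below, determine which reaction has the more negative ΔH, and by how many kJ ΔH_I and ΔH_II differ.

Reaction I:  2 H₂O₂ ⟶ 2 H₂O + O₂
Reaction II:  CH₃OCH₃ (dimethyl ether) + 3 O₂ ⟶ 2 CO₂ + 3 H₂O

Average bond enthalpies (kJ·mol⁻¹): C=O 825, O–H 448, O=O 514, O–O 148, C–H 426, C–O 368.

Reaction I:
  Bonds broken (reactants):
    O–H: 4 × 448 = 1792
    O–O: 2 × 148 = 296
    Σ(broken) = 2088 kJ
  Bonds formed (products):
    O–H: 4 × 448 = 1792
    O=O: 1 × 514 = 514
    Σ(formed) = 2306 kJ
  ΔH_I = 2088 − 2306 = −218 kJ
Reaction II:
  Bonds broken (reactants):
    C–H: 6 × 426 = 2556
    C–O: 2 × 368 = 736
    O=O: 3 × 514 = 1542
    Σ(broken) = 4834 kJ
  Bonds formed (products):
    C=O: 4 × 825 = 3300
    O–H: 6 × 448 = 2688
    Σ(formed) = 5988 kJ
  ΔH_II = 4834 − 5988 = −1154 kJ
ΔH_I − ΔH_II = +936 kJ, so reaction II has the more negative ΔH; |ΔH_I − ΔH_II| = 936 kJ.

Reaction II, by 936 kJ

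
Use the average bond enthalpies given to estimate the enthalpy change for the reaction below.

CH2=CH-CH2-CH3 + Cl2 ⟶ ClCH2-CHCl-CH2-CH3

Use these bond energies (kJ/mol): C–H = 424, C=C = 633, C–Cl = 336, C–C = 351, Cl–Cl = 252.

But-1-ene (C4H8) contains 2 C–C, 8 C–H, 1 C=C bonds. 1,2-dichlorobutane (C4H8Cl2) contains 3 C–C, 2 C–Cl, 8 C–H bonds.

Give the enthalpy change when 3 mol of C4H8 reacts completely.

Bonds broken (reactants):
  C–C: 2 × 351 = 702
  C–H: 8 × 424 = 3392
  C=C: 1 × 633 = 633
  Cl–Cl: 1 × 252 = 252
  Σ(broken) = 4979 kJ
Bonds formed (products):
  C–C: 3 × 351 = 1053
  C–Cl: 2 × 336 = 672
  C–H: 8 × 424 = 3392
  Σ(formed) = 5117 kJ
ΔH = Σ(broken) − Σ(formed) = 4979 − 5117 = −138 kJ
For 3× the reaction as written: 3 × (−138) = −414 kJ

ΔH = −414 kJ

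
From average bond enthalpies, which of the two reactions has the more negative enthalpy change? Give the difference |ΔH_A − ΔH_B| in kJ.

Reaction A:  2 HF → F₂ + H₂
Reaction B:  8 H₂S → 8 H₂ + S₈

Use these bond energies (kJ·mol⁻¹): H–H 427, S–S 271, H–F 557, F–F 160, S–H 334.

Reaction A:
  Bonds broken (reactants):
    H–F: 2 × 557 = 1114
    Σ(broken) = 1114 kJ
  Bonds formed (products):
    F–F: 1 × 160 = 160
    H–H: 1 × 427 = 427
    Σ(formed) = 587 kJ
  ΔH_A = 1114 − 587 = +527 kJ
Reaction B:
  Bonds broken (reactants):
    S–H: 16 × 334 = 5344
    Σ(broken) = 5344 kJ
  Bonds formed (products):
    H–H: 8 × 427 = 3416
    S–S: 8 × 271 = 2168
    Σ(formed) = 5584 kJ
  ΔH_B = 5344 − 5584 = −240 kJ
ΔH_A − ΔH_B = +767 kJ, so reaction B has the more negative ΔH; |ΔH_A − ΔH_B| = 767 kJ.

Reaction B, by 767 kJ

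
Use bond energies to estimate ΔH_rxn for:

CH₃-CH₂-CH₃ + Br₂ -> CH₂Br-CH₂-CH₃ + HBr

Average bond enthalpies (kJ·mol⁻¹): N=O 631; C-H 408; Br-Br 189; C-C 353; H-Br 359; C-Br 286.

Bonds broken (reactants):
  Br-Br: 1 × 189 = 189
  C-C: 2 × 353 = 706
  C-H: 8 × 408 = 3264
  Σ(broken) = 4159 kJ
Bonds formed (products):
  C-Br: 1 × 286 = 286
  C-C: 2 × 353 = 706
  C-H: 7 × 408 = 2856
  H-Br: 1 × 359 = 359
  Σ(formed) = 4207 kJ
ΔH = Σ(broken) − Σ(formed) = 4159 − 4207 = −48 kJ

ΔH ≈ −48 kJ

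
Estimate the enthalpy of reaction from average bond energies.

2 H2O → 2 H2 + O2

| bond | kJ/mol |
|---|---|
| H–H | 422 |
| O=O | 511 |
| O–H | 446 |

Bonds broken (reactants):
  O–H: 4 × 446 = 1784
  Σ(broken) = 1784 kJ
Bonds formed (products):
  H–H: 2 × 422 = 844
  O=O: 1 × 511 = 511
  Σ(formed) = 1355 kJ
ΔH = Σ(broken) − Σ(formed) = 1784 − 1355 = +429 kJ

ΔH ≈ +429 kJ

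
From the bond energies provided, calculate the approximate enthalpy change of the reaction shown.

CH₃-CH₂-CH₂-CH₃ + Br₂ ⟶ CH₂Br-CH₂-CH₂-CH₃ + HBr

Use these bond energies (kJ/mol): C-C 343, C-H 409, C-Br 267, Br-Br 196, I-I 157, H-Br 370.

ΔH ≈ −32 kJ

Bonds broken (reactants):
  Br-Br: 1 × 196 = 196
  C-C: 3 × 343 = 1029
  C-H: 10 × 409 = 4090
  Σ(broken) = 5315 kJ
Bonds formed (products):
  C-Br: 1 × 267 = 267
  C-C: 3 × 343 = 1029
  C-H: 9 × 409 = 3681
  H-Br: 1 × 370 = 370
  Σ(formed) = 5347 kJ
ΔH = Σ(broken) − Σ(formed) = 5315 − 5347 = −32 kJ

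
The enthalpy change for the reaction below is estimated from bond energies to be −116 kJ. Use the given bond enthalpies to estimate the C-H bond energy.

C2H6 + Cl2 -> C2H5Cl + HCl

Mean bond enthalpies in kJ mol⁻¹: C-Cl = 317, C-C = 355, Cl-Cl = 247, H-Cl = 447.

Let D be the C-H bond energy.
Σ(broken) = 1×355 + 6×D + 1×247 = 602 + 6D
Σ(formed) = 1×355 + 1×317 + 5×D + 1×447 = 1119 + 5D
ΔH = Σ(broken) − Σ(formed) = (602 + 6D) − (1119 + 5D) = −517 + D
Setting this equal to −116 kJ gives D = 401 kJ/mol.

D(C-H) ≈ 401 kJ/mol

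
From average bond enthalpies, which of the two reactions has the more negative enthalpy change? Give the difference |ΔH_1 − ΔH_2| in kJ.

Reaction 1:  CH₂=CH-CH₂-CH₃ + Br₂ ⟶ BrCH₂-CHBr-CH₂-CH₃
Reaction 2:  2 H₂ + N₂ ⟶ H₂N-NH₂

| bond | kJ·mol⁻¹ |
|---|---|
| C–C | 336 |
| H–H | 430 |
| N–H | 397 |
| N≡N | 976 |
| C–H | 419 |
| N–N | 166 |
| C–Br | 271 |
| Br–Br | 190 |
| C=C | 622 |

Reaction 1, by 148 kJ

Reaction 1:
  Bonds broken (reactants):
    Br–Br: 1 × 190 = 190
    C–C: 2 × 336 = 672
    C–H: 8 × 419 = 3352
    C=C: 1 × 622 = 622
    Σ(broken) = 4836 kJ
  Bonds formed (products):
    C–Br: 2 × 271 = 542
    C–C: 3 × 336 = 1008
    C–H: 8 × 419 = 3352
    Σ(formed) = 4902 kJ
  ΔH_1 = 4836 − 4902 = −66 kJ
Reaction 2:
  Bonds broken (reactants):
    H–H: 2 × 430 = 860
    N≡N: 1 × 976 = 976
    Σ(broken) = 1836 kJ
  Bonds formed (products):
    N–H: 4 × 397 = 1588
    N–N: 1 × 166 = 166
    Σ(formed) = 1754 kJ
  ΔH_2 = 1836 − 1754 = +82 kJ
ΔH_1 − ΔH_2 = −148 kJ, so reaction 1 has the more negative ΔH; |ΔH_1 − ΔH_2| = 148 kJ.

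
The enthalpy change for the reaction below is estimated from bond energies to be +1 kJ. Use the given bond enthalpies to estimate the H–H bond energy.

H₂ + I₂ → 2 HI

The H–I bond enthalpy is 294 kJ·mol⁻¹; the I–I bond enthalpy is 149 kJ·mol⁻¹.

Let D be the H–H bond energy.
Σ(broken) = 1×D + 1×149 = 149 + D
Σ(formed) = 2×294 = 588
ΔH = Σ(broken) − Σ(formed) = (149 + D) − (588) = −439 + D
Setting this equal to +1 kJ gives D = 440 kJ/mol.

D(H–H) ≈ 440 kJ/mol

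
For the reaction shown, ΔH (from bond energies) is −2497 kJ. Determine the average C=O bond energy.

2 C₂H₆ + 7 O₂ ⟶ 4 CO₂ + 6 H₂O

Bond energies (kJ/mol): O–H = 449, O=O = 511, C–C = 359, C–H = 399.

D(C=O) ≈ 774 kJ/mol

Let D be the C=O bond energy.
Σ(broken) = 2×359 + 12×399 + 7×511 = 9083
Σ(formed) = 8×D + 12×449 = 5388 + 8D
ΔH = Σ(broken) − Σ(formed) = (9083) − (5388 + 8D) = +3695 − 8D
Setting this equal to −2497 kJ gives 8D = 6192, so D = 774 kJ/mol.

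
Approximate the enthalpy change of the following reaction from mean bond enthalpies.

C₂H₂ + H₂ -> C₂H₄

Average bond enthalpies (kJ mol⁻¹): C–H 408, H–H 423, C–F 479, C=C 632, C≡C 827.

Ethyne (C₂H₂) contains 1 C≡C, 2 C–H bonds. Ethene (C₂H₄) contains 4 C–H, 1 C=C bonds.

ΔH ≈ −198 kJ

Bonds broken (reactants):
  C≡C: 1 × 827 = 827
  C–H: 2 × 408 = 816
  H–H: 1 × 423 = 423
  Σ(broken) = 2066 kJ
Bonds formed (products):
  C–H: 4 × 408 = 1632
  C=C: 1 × 632 = 632
  Σ(formed) = 2264 kJ
ΔH = Σ(broken) − Σ(formed) = 2066 − 2264 = −198 kJ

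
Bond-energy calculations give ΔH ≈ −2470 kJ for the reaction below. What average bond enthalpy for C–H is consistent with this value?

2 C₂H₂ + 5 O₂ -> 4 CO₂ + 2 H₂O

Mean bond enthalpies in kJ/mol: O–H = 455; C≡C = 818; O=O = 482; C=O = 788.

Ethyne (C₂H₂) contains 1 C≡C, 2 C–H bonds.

Let D be the C–H bond energy.
Σ(broken) = 2×818 + 4×D + 5×482 = 4046 + 4D
Σ(formed) = 8×788 + 4×455 = 8124
ΔH = Σ(broken) − Σ(formed) = (4046 + 4D) − (8124) = −4078 + 4D
Setting this equal to −2470 kJ gives 4D = 1608, so D = 402 kJ/mol.

D(C–H) ≈ 402 kJ/mol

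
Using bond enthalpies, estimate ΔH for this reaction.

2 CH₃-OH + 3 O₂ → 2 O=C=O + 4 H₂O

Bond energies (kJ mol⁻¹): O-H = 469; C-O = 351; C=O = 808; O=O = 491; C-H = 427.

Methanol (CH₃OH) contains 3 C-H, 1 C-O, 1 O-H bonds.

ΔH ≈ −1309 kJ

Bonds broken (reactants):
  C-H: 6 × 427 = 2562
  C-O: 2 × 351 = 702
  O-H: 2 × 469 = 938
  O=O: 3 × 491 = 1473
  Σ(broken) = 5675 kJ
Bonds formed (products):
  C=O: 4 × 808 = 3232
  O-H: 8 × 469 = 3752
  Σ(formed) = 6984 kJ
ΔH = Σ(broken) − Σ(formed) = 5675 − 6984 = −1309 kJ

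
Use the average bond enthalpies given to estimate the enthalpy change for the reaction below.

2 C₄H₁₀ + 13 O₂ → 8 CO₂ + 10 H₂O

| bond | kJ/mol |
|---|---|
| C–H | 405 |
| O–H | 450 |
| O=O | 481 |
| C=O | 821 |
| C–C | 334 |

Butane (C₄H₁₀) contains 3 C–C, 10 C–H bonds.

ΔH ≈ −5779 kJ

Bonds broken (reactants):
  C–C: 6 × 334 = 2004
  C–H: 20 × 405 = 8100
  O=O: 13 × 481 = 6253
  Σ(broken) = 16357 kJ
Bonds formed (products):
  C=O: 16 × 821 = 13136
  O–H: 20 × 450 = 9000
  Σ(formed) = 22136 kJ
ΔH = Σ(broken) − Σ(formed) = 16357 − 22136 = −5779 kJ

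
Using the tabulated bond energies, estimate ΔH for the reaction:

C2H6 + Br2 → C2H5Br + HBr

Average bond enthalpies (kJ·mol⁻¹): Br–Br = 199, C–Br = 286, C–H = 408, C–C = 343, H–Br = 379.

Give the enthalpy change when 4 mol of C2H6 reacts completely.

ΔH = −232 kJ

Bonds broken (reactants):
  Br–Br: 1 × 199 = 199
  C–C: 1 × 343 = 343
  C–H: 6 × 408 = 2448
  Σ(broken) = 2990 kJ
Bonds formed (products):
  C–Br: 1 × 286 = 286
  C–C: 1 × 343 = 343
  C–H: 5 × 408 = 2040
  H–Br: 1 × 379 = 379
  Σ(formed) = 3048 kJ
ΔH = Σ(broken) − Σ(formed) = 2990 − 3048 = −58 kJ
For 4× the reaction as written: 4 × (−58) = −232 kJ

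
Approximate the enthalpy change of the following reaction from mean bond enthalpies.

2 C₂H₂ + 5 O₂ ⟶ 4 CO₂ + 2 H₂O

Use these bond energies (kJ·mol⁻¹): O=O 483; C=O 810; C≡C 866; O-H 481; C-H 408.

ΔH ≈ −2625 kJ

Bonds broken (reactants):
  C≡C: 2 × 866 = 1732
  C-H: 4 × 408 = 1632
  O=O: 5 × 483 = 2415
  Σ(broken) = 5779 kJ
Bonds formed (products):
  C=O: 8 × 810 = 6480
  O-H: 4 × 481 = 1924
  Σ(formed) = 8404 kJ
ΔH = Σ(broken) − Σ(formed) = 5779 − 8404 = −2625 kJ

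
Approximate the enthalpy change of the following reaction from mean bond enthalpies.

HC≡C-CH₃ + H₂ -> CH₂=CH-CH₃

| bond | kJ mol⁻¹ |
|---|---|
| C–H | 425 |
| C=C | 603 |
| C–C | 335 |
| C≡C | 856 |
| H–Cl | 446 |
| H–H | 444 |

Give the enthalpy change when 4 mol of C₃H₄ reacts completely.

Bonds broken (reactants):
  C≡C: 1 × 856 = 856
  C–C: 1 × 335 = 335
  C–H: 4 × 425 = 1700
  H–H: 1 × 444 = 444
  Σ(broken) = 3335 kJ
Bonds formed (products):
  C–C: 1 × 335 = 335
  C–H: 6 × 425 = 2550
  C=C: 1 × 603 = 603
  Σ(formed) = 3488 kJ
ΔH = Σ(broken) − Σ(formed) = 3335 − 3488 = −153 kJ
For 4× the reaction as written: 4 × (−153) = −612 kJ

ΔH = −612 kJ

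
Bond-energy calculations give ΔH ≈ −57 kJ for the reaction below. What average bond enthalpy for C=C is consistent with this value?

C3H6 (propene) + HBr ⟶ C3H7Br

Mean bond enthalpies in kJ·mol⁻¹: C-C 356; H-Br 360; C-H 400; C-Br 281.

Let D be the C=C bond energy.
Σ(broken) = 1×356 + 6×400 + 1×D + 1×360 = 3116 + D
Σ(formed) = 1×281 + 2×356 + 7×400 = 3793
ΔH = Σ(broken) − Σ(formed) = (3116 + D) − (3793) = −677 + D
Setting this equal to −57 kJ gives D = 620 kJ/mol.

D(C=C) ≈ 620 kJ/mol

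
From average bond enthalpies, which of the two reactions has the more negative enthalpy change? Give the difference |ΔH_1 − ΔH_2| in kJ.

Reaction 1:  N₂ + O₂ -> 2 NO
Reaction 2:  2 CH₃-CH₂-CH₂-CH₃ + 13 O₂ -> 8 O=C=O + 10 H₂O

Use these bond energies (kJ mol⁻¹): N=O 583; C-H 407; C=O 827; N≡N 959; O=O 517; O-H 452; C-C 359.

Reaction 2, by 5567 kJ

Reaction 1:
  Bonds broken (reactants):
    N≡N: 1 × 959 = 959
    O=O: 1 × 517 = 517
    Σ(broken) = 1476 kJ
  Bonds formed (products):
    N=O: 2 × 583 = 1166
    Σ(formed) = 1166 kJ
  ΔH_1 = 1476 − 1166 = +310 kJ
Reaction 2:
  Bonds broken (reactants):
    C-C: 6 × 359 = 2154
    C-H: 20 × 407 = 8140
    O=O: 13 × 517 = 6721
    Σ(broken) = 17015 kJ
  Bonds formed (products):
    C=O: 16 × 827 = 13232
    O-H: 20 × 452 = 9040
    Σ(formed) = 22272 kJ
  ΔH_2 = 17015 − 22272 = −5257 kJ
ΔH_1 − ΔH_2 = +5567 kJ, so reaction 2 has the more negative ΔH; |ΔH_1 − ΔH_2| = 5567 kJ.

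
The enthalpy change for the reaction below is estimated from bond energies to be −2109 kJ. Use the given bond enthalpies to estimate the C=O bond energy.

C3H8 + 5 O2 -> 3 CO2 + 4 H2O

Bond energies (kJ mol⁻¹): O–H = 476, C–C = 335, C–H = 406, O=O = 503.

D(C=O) ≈ 789 kJ/mol

Let D be the C=O bond energy.
Σ(broken) = 2×335 + 8×406 + 5×503 = 6433
Σ(formed) = 6×D + 8×476 = 3808 + 6D
ΔH = Σ(broken) − Σ(formed) = (6433) − (3808 + 6D) = +2625 − 6D
Setting this equal to −2109 kJ gives 6D = 4734, so D = 789 kJ/mol.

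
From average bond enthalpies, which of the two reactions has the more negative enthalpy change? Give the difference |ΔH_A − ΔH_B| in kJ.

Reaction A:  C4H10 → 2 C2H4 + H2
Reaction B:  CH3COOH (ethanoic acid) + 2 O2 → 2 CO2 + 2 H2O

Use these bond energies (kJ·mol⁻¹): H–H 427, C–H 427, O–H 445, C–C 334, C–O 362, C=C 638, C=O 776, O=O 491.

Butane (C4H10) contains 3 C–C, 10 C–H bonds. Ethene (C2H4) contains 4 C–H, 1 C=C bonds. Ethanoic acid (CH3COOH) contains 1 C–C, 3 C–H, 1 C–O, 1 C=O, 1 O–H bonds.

Reaction B, by 857 kJ

Reaction A:
  Bonds broken (reactants):
    C–C: 3 × 334 = 1002
    C–H: 10 × 427 = 4270
    Σ(broken) = 5272 kJ
  Bonds formed (products):
    C–H: 8 × 427 = 3416
    C=C: 2 × 638 = 1276
    H–H: 1 × 427 = 427
    Σ(formed) = 5119 kJ
  ΔH_A = 5272 − 5119 = +153 kJ
Reaction B:
  Bonds broken (reactants):
    C–C: 1 × 334 = 334
    C–H: 3 × 427 = 1281
    C–O: 1 × 362 = 362
    C=O: 1 × 776 = 776
    O–H: 1 × 445 = 445
    O=O: 2 × 491 = 982
    Σ(broken) = 4180 kJ
  Bonds formed (products):
    C=O: 4 × 776 = 3104
    O–H: 4 × 445 = 1780
    Σ(formed) = 4884 kJ
  ΔH_B = 4180 − 4884 = −704 kJ
ΔH_A − ΔH_B = +857 kJ, so reaction B has the more negative ΔH; |ΔH_A − ΔH_B| = 857 kJ.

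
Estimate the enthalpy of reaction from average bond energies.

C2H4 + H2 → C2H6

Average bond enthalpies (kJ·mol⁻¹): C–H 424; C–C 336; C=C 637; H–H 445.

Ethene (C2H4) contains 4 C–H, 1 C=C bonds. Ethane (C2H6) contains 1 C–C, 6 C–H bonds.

Bonds broken (reactants):
  C–H: 4 × 424 = 1696
  C=C: 1 × 637 = 637
  H–H: 1 × 445 = 445
  Σ(broken) = 2778 kJ
Bonds formed (products):
  C–C: 1 × 336 = 336
  C–H: 6 × 424 = 2544
  Σ(formed) = 2880 kJ
ΔH = Σ(broken) − Σ(formed) = 2778 − 2880 = −102 kJ

ΔH ≈ −102 kJ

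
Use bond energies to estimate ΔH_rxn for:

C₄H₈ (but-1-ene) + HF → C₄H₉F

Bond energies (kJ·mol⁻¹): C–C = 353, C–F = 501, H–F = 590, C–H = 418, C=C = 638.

ΔH ≈ −44 kJ

Bonds broken (reactants):
  C–C: 2 × 353 = 706
  C–H: 8 × 418 = 3344
  C=C: 1 × 638 = 638
  H–F: 1 × 590 = 590
  Σ(broken) = 5278 kJ
Bonds formed (products):
  C–C: 3 × 353 = 1059
  C–F: 1 × 501 = 501
  C–H: 9 × 418 = 3762
  Σ(formed) = 5322 kJ
ΔH = Σ(broken) − Σ(formed) = 5278 − 5322 = −44 kJ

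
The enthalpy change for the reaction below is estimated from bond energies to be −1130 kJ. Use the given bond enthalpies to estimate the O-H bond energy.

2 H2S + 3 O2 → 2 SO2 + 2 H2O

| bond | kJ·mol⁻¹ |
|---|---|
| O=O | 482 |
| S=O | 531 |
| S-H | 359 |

D(O-H) ≈ 472 kJ/mol

Let D be the O-H bond energy.
Σ(broken) = 3×482 + 4×359 = 2882
Σ(formed) = 4×D + 4×531 = 2124 + 4D
ΔH = Σ(broken) − Σ(formed) = (2882) − (2124 + 4D) = +758 − 4D
Setting this equal to −1130 kJ gives 4D = 1888, so D = 472 kJ/mol.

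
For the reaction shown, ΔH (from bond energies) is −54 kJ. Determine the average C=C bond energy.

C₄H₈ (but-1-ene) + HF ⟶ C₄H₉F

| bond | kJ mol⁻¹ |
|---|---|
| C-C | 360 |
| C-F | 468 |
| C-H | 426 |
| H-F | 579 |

Let D be the C=C bond energy.
Σ(broken) = 2×360 + 8×426 + 1×D + 1×579 = 4707 + D
Σ(formed) = 3×360 + 1×468 + 9×426 = 5382
ΔH = Σ(broken) − Σ(formed) = (4707 + D) − (5382) = −675 + D
Setting this equal to −54 kJ gives D = 621 kJ/mol.

D(C=C) ≈ 621 kJ/mol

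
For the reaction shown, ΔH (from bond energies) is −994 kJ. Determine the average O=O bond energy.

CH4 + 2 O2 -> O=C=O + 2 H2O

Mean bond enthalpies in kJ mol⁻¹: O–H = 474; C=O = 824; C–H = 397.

Let D be the O=O bond energy.
Σ(broken) = 4×397 + 2×D = 1588 + 2D
Σ(formed) = 2×824 + 4×474 = 3544
ΔH = Σ(broken) − Σ(formed) = (1588 + 2D) − (3544) = −1956 + 2D
Setting this equal to −994 kJ gives 2D = 962, so D = 481 kJ/mol.

D(O=O) ≈ 481 kJ/mol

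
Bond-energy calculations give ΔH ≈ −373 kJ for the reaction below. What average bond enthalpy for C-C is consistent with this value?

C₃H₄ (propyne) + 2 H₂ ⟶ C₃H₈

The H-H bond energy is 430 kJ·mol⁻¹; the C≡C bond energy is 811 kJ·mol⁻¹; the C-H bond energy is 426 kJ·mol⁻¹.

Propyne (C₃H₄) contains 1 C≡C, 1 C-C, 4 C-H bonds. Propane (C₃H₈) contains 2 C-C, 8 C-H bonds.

D(C-C) ≈ 340 kJ/mol

Let D be the C-C bond energy.
Σ(broken) = 1×811 + 1×D + 4×426 + 2×430 = 3375 + D
Σ(formed) = 2×D + 8×426 = 3408 + 2D
ΔH = Σ(broken) − Σ(formed) = (3375 + D) − (3408 + 2D) = −33 − D
Setting this equal to −373 kJ gives D = 340 kJ/mol.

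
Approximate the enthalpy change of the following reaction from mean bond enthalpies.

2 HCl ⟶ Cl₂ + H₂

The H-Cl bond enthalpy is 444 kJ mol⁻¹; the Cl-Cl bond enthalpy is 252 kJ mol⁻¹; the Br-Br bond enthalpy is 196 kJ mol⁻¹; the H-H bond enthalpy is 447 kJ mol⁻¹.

Bonds broken (reactants):
  H-Cl: 2 × 444 = 888
  Σ(broken) = 888 kJ
Bonds formed (products):
  Cl-Cl: 1 × 252 = 252
  H-H: 1 × 447 = 447
  Σ(formed) = 699 kJ
ΔH = Σ(broken) − Σ(formed) = 888 − 699 = +189 kJ

ΔH ≈ +189 kJ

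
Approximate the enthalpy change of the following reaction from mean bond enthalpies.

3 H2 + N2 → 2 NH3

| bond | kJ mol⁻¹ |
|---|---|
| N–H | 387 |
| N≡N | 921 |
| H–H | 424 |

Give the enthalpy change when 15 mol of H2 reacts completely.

Bonds broken (reactants):
  H–H: 3 × 424 = 1272
  N≡N: 1 × 921 = 921
  Σ(broken) = 2193 kJ
Bonds formed (products):
  N–H: 6 × 387 = 2322
  Σ(formed) = 2322 kJ
ΔH = Σ(broken) − Σ(formed) = 2193 − 2322 = −129 kJ
For 5× the reaction as written: 5 × (−129) = −645 kJ

ΔH = −645 kJ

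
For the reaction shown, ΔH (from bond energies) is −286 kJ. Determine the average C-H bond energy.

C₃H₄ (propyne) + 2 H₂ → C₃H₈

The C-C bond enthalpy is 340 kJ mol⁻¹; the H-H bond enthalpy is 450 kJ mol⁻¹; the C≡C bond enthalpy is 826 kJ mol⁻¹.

D(C-H) ≈ 418 kJ/mol

Let D be the C-H bond energy.
Σ(broken) = 1×826 + 1×340 + 4×D + 2×450 = 2066 + 4D
Σ(formed) = 2×340 + 8×D = 680 + 8D
ΔH = Σ(broken) − Σ(formed) = (2066 + 4D) − (680 + 8D) = +1386 − 4D
Setting this equal to −286 kJ gives 4D = 1672, so D = 418 kJ/mol.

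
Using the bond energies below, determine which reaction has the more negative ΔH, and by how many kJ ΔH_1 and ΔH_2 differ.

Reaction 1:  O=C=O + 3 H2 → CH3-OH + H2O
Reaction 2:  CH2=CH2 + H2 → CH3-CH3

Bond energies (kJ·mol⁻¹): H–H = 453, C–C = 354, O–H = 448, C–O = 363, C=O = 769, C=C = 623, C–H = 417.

Reaction 1:
  Bonds broken (reactants):
    C=O: 2 × 769 = 1538
    H–H: 3 × 453 = 1359
    Σ(broken) = 2897 kJ
  Bonds formed (products):
    C–H: 3 × 417 = 1251
    C–O: 1 × 363 = 363
    O–H: 3 × 448 = 1344
    Σ(formed) = 2958 kJ
  ΔH_1 = 2897 − 2958 = −61 kJ
Reaction 2:
  Bonds broken (reactants):
    C–H: 4 × 417 = 1668
    C=C: 1 × 623 = 623
    H–H: 1 × 453 = 453
    Σ(broken) = 2744 kJ
  Bonds formed (products):
    C–C: 1 × 354 = 354
    C–H: 6 × 417 = 2502
    Σ(formed) = 2856 kJ
  ΔH_2 = 2744 − 2856 = −112 kJ
ΔH_1 − ΔH_2 = +51 kJ, so reaction 2 has the more negative ΔH; |ΔH_1 − ΔH_2| = 51 kJ.

Reaction 2, by 51 kJ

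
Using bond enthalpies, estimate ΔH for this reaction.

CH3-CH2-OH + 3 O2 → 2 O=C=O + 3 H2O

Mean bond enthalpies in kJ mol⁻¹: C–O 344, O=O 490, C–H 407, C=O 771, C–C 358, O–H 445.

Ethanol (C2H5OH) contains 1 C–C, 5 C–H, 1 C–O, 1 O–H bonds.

Bonds broken (reactants):
  C–C: 1 × 358 = 358
  C–H: 5 × 407 = 2035
  C–O: 1 × 344 = 344
  O–H: 1 × 445 = 445
  O=O: 3 × 490 = 1470
  Σ(broken) = 4652 kJ
Bonds formed (products):
  C=O: 4 × 771 = 3084
  O–H: 6 × 445 = 2670
  Σ(formed) = 5754 kJ
ΔH = Σ(broken) − Σ(formed) = 4652 − 5754 = −1102 kJ

ΔH ≈ −1102 kJ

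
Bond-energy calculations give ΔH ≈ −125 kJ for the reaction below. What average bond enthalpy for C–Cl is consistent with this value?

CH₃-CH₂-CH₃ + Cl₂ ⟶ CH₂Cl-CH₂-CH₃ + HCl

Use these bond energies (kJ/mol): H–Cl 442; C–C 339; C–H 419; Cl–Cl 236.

D(C–Cl) ≈ 338 kJ/mol

Let D be the C–Cl bond energy.
Σ(broken) = 2×339 + 8×419 + 1×236 = 4266
Σ(formed) = 2×339 + 1×D + 7×419 + 1×442 = 4053 + D
ΔH = Σ(broken) − Σ(formed) = (4266) − (4053 + D) = +213 − D
Setting this equal to −125 kJ gives D = 338 kJ/mol.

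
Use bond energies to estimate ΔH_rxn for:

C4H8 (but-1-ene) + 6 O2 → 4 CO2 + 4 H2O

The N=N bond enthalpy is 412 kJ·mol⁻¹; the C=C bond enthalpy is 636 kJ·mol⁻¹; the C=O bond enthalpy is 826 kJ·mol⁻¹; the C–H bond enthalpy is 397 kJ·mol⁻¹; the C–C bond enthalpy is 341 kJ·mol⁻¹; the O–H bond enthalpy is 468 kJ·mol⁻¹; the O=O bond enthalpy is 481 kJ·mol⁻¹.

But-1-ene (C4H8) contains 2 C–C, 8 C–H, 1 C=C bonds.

ΔH ≈ −2972 kJ

Bonds broken (reactants):
  C–C: 2 × 341 = 682
  C–H: 8 × 397 = 3176
  C=C: 1 × 636 = 636
  O=O: 6 × 481 = 2886
  Σ(broken) = 7380 kJ
Bonds formed (products):
  C=O: 8 × 826 = 6608
  O–H: 8 × 468 = 3744
  Σ(formed) = 10352 kJ
ΔH = Σ(broken) − Σ(formed) = 7380 − 10352 = −2972 kJ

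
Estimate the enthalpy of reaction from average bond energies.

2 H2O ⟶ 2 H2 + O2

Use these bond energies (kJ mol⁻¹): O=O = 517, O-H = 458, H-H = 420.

Bonds broken (reactants):
  O-H: 4 × 458 = 1832
  Σ(broken) = 1832 kJ
Bonds formed (products):
  H-H: 2 × 420 = 840
  O=O: 1 × 517 = 517
  Σ(formed) = 1357 kJ
ΔH = Σ(broken) − Σ(formed) = 1832 − 1357 = +475 kJ

ΔH ≈ +475 kJ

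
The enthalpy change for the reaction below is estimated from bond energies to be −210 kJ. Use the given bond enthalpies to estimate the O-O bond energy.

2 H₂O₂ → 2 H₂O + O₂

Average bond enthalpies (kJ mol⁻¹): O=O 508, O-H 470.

D(O-O) ≈ 149 kJ/mol

Let D be the O-O bond energy.
Σ(broken) = 4×470 + 2×D = 1880 + 2D
Σ(formed) = 4×470 + 1×508 = 2388
ΔH = Σ(broken) − Σ(formed) = (1880 + 2D) − (2388) = −508 + 2D
Setting this equal to −210 kJ gives 2D = 298, so D = 149 kJ/mol.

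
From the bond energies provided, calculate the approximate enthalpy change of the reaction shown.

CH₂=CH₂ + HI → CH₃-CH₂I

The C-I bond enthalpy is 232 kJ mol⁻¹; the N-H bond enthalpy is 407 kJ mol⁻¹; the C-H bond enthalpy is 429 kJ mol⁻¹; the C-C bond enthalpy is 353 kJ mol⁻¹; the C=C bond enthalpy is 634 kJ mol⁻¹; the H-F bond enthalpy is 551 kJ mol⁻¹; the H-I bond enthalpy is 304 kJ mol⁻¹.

Bonds broken (reactants):
  C-H: 4 × 429 = 1716
  C=C: 1 × 634 = 634
  H-I: 1 × 304 = 304
  Σ(broken) = 2654 kJ
Bonds formed (products):
  C-C: 1 × 353 = 353
  C-H: 5 × 429 = 2145
  C-I: 1 × 232 = 232
  Σ(formed) = 2730 kJ
ΔH = Σ(broken) − Σ(formed) = 2654 − 2730 = −76 kJ

ΔH ≈ −76 kJ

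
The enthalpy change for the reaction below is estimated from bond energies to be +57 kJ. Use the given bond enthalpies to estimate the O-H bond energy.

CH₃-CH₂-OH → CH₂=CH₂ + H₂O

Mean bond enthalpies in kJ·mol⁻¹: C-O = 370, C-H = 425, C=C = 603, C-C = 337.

D(O-H) ≈ 472 kJ/mol

Let D be the O-H bond energy.
Σ(broken) = 1×337 + 5×425 + 1×370 + 1×D = 2832 + D
Σ(formed) = 4×425 + 1×603 + 2×D = 2303 + 2D
ΔH = Σ(broken) − Σ(formed) = (2832 + D) − (2303 + 2D) = +529 − D
Setting this equal to +57 kJ gives D = 472 kJ/mol.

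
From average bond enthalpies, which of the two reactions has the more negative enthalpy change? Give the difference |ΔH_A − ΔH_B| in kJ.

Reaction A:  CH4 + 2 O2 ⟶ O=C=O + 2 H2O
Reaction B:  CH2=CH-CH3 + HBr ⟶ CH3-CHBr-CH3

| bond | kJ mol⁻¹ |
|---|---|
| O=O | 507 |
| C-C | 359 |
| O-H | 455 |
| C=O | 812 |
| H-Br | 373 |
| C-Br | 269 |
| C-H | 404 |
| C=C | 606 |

Reaction A, by 761 kJ

Reaction A:
  Bonds broken (reactants):
    C-H: 4 × 404 = 1616
    O=O: 2 × 507 = 1014
    Σ(broken) = 2630 kJ
  Bonds formed (products):
    C=O: 2 × 812 = 1624
    O-H: 4 × 455 = 1820
    Σ(formed) = 3444 kJ
  ΔH_A = 2630 − 3444 = −814 kJ
Reaction B:
  Bonds broken (reactants):
    C-C: 1 × 359 = 359
    C-H: 6 × 404 = 2424
    C=C: 1 × 606 = 606
    H-Br: 1 × 373 = 373
    Σ(broken) = 3762 kJ
  Bonds formed (products):
    C-Br: 1 × 269 = 269
    C-C: 2 × 359 = 718
    C-H: 7 × 404 = 2828
    Σ(formed) = 3815 kJ
  ΔH_B = 3762 − 3815 = −53 kJ
ΔH_A − ΔH_B = −761 kJ, so reaction A has the more negative ΔH; |ΔH_A − ΔH_B| = 761 kJ.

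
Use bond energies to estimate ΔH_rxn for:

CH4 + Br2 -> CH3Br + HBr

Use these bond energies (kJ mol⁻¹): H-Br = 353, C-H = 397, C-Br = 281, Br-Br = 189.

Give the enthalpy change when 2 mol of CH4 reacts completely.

ΔH = −96 kJ

Bonds broken (reactants):
  Br-Br: 1 × 189 = 189
  C-H: 4 × 397 = 1588
  Σ(broken) = 1777 kJ
Bonds formed (products):
  C-Br: 1 × 281 = 281
  C-H: 3 × 397 = 1191
  H-Br: 1 × 353 = 353
  Σ(formed) = 1825 kJ
ΔH = Σ(broken) − Σ(formed) = 1777 − 1825 = −48 kJ
For 2× the reaction as written: 2 × (−48) = −96 kJ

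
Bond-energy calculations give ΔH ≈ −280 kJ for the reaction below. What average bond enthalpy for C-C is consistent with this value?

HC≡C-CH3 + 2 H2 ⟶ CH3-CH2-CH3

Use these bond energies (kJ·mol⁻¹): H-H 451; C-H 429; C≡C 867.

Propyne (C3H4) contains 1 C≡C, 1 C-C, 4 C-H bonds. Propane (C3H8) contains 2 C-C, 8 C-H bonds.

D(C-C) ≈ 333 kJ/mol

Let D be the C-C bond energy.
Σ(broken) = 1×867 + 1×D + 4×429 + 2×451 = 3485 + D
Σ(formed) = 2×D + 8×429 = 3432 + 2D
ΔH = Σ(broken) − Σ(formed) = (3485 + D) − (3432 + 2D) = +53 − D
Setting this equal to −280 kJ gives D = 333 kJ/mol.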